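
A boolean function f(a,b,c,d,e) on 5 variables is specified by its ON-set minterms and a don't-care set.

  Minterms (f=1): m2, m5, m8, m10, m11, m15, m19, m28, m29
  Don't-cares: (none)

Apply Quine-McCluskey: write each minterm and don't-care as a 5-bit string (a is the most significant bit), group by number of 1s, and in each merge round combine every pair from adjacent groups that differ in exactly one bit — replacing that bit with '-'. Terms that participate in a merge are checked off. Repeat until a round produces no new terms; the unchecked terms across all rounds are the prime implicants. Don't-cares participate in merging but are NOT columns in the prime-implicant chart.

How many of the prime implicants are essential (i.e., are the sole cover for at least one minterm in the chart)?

size-2^0 implicants → 00010(✓)  00101  01000(✓)  01010(✓)  01011(✓)  01111(✓)  10011  11100(✓)  11101(✓)
size-2^1 implicants → 0-010  01-11  010-0  0101-  1110-
Unchecked terms (primes): 0-010, 00101, 01-11, 010-0, 0101-, 10011, 1110-
Minterm coverage:
  m2 ⊆ 0-010 [E]
  m5 ⊆ 00101 [E]
  m8 ⊆ 010-0 [E]
  m10 ⊆ 0-010,010-0,0101-
  m11 ⊆ 01-11,0101-
  m15 ⊆ 01-11 [E]
  m19 ⊆ 10011 [E]
  m28 ⊆ 1110- [E]
  m29 ⊆ 1110- [E]
E = {0-010, 00101, 01-11, 010-0, 10011, 1110-}

6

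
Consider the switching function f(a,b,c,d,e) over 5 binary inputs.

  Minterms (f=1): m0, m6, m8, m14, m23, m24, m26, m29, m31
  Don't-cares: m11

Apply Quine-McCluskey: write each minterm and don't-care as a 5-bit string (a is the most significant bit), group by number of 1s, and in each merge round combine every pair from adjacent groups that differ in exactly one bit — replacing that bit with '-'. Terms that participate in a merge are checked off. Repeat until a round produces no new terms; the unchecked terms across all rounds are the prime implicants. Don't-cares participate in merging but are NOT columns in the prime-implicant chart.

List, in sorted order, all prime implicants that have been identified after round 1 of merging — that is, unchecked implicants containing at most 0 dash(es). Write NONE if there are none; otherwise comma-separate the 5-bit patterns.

size-2^0 implicants → 00000(✓)  00110(✓)  01000(✓)  01011  01110(✓)  10111(✓)  11000(✓)  11010(✓)  11101(✓)  11111(✓)
size-2^1 implicants → -1000  0-000  0-110  1-111  110-0  111-1
Unchecked terms (primes): -1000, 0-000, 0-110, 01011, 1-111, 110-0, 111-1

01011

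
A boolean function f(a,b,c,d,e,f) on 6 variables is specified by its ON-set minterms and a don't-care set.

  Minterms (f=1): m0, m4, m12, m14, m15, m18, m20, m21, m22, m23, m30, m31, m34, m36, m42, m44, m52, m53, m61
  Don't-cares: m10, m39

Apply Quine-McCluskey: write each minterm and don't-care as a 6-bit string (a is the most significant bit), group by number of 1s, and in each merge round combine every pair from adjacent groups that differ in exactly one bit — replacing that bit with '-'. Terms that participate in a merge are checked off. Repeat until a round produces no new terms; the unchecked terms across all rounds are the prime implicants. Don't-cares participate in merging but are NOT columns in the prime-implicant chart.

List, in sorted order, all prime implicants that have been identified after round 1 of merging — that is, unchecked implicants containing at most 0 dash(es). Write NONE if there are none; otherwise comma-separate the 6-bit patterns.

Round 0: 000000✓ 000100✓ 001010✓ 001100✓ 001110✓ 001111✓ 010010✓ 010100✓ 010101✓ 010110✓ 010111✓ 011110✓ 011111✓ 100010✓ 100100✓ 100111 101010✓ 101100✓ 110100✓ 110101✓ 111101✓
Round 1: -00100✓ -01010 -01100✓ -10100✓ -10101✓ 0-0100✓ 0-1110✓ 0-1111✓ 00-100✓ 000-00 001-10 0011-0 00111-✓ 01-110✓ 01-111✓ 010-10 0101-0✓ 0101-1✓ 01010-✓ 01011-✓ 01111-✓ 1-0100✓ 10-010 10-100✓ 11-101 11010-✓
Round 2: --0100 -0-100 -1010- 0-111- 01-11- 0101--
PIs = {--0100, -0-100, -01010, -1010-, 0-111-, 000-00, 001-10, 0011-0, 01-11-, 010-10, 0101--, 10-010, 100111, 11-101}

100111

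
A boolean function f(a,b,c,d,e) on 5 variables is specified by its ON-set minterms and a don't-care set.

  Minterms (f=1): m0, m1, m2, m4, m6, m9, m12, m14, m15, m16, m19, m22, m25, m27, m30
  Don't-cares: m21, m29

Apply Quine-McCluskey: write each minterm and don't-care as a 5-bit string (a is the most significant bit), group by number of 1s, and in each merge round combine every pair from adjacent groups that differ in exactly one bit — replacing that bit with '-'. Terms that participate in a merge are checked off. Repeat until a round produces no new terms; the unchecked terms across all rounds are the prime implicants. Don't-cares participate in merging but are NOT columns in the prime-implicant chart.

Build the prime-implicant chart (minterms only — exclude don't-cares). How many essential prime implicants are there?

[col 0] 00000*, 00001*, 00010*, 00100*, 00110*, 01001*, 01100*, 01110*, 01111*, 10000*, 10011*, 10101*, 10110*, 11001*, 11011*, 11101*, 11110*
[col 1] -0000, -0110*, -1001, -1110*, 0-001, 0-100*, 0-110*, 00-00*, 00-10*, 000-0*, 0000-, 001-0*, 011-0*, 0111-, 1-011, 1-101, 1-110*, 11-01, 110-1
[col 2] --110, 0-1-0, 00--0
Prime implicants: --110, -0000, -1001, 0-001, 0-1-0, 00--0, 0000-, 0111-, 1-011, 1-101, 11-01, 110-1
PI chart (minterm → PIs covering it):
  0 | -0000,00--0,0000-
  1 | 0-001,0000-
  2 | 00--0  (sole → essential)
  4 | 0-1-0,00--0
  6 | --110,0-1-0,00--0
  9 | -1001,0-001
  12 | 0-1-0  (sole → essential)
  14 | --110,0-1-0,0111-
  15 | 0111-  (sole → essential)
  16 | -0000  (sole → essential)
  19 | 1-011  (sole → essential)
  22 | --110  (sole → essential)
  25 | -1001,11-01,110-1
  27 | 1-011,110-1
  30 | --110  (sole → essential)
Essential prime implicants: --110, -0000, 0-1-0, 00--0, 0111-, 1-011

6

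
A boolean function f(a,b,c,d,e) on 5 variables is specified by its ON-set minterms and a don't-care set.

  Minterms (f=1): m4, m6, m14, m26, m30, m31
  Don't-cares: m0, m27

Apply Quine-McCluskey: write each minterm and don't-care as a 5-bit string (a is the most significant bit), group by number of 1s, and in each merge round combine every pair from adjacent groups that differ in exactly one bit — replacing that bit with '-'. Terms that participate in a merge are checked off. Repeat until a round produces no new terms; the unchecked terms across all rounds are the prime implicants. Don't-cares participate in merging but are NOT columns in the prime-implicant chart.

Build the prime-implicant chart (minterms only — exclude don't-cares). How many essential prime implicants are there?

1

[col 0] 00000*, 00100*, 00110*, 01110*, 11010*, 11011*, 11110*, 11111*
[col 1] -1110, 0-110, 00-00, 001-0, 11-10*, 11-11*, 1101-*, 1111-*
[col 2] 11-1-
Prime implicants: -1110, 0-110, 00-00, 001-0, 11-1-
PI chart (minterm → PIs covering it):
  4 | 00-00,001-0
  6 | 0-110,001-0
  14 | -1110,0-110
  26 | 11-1-  (sole → essential)
  30 | -1110,11-1-
  31 | 11-1-  (sole → essential)
Essential prime implicants: 11-1-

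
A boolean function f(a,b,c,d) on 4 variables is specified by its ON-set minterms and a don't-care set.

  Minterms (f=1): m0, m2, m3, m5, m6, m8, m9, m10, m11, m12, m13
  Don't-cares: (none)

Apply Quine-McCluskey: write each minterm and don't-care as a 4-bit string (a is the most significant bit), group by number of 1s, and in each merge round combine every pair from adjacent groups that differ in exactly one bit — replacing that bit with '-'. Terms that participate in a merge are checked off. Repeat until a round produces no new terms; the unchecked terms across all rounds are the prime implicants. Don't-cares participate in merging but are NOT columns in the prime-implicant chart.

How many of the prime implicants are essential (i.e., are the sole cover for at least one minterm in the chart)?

size-2^0 implicants → 0000(✓)  0010(✓)  0011(✓)  0101(✓)  0110(✓)  1000(✓)  1001(✓)  1010(✓)  1011(✓)  1100(✓)  1101(✓)
size-2^1 implicants → -000(✓)  -010(✓)  -011(✓)  -101  0-10  00-0(✓)  001-(✓)  1-00(✓)  1-01(✓)  10-0(✓)  10-1(✓)  100-(✓)  101-(✓)  110-(✓)
size-2^2 implicants → -0-0  -01-  1-0-  10--
Unchecked terms (primes): -0-0, -01-, -101, 0-10, 1-0-, 10--
Minterm coverage:
  m0 ⊆ -0-0 [E]
  m2 ⊆ -0-0,-01-,0-10
  m3 ⊆ -01- [E]
  m5 ⊆ -101 [E]
  m6 ⊆ 0-10 [E]
  m8 ⊆ -0-0,1-0-,10--
  m9 ⊆ 1-0-,10--
  m10 ⊆ -0-0,-01-,10--
  m11 ⊆ -01-,10--
  m12 ⊆ 1-0- [E]
  m13 ⊆ -101,1-0-
E = {-0-0, -01-, -101, 0-10, 1-0-}

5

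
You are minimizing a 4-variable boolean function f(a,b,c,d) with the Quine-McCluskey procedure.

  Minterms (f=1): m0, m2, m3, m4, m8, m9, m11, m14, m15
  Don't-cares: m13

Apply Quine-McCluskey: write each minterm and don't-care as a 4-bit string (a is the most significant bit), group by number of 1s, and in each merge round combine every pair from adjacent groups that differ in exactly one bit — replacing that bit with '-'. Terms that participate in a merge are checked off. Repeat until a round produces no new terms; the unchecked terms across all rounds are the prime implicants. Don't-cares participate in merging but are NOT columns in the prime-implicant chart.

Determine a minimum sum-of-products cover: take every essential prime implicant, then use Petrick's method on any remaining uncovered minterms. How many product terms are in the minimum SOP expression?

size-2^0 implicants → 0000(✓)  0010(✓)  0011(✓)  0100(✓)  1000(✓)  1001(✓)  1011(✓)  1101(✓)  1110(✓)  1111(✓)
size-2^1 implicants → -000  -011  0-00  00-0  001-  1-01(✓)  1-11(✓)  10-1(✓)  100-  11-1(✓)  111-
size-2^2 implicants → 1--1
Unchecked terms (primes): -000, -011, 0-00, 00-0, 001-, 1--1, 100-, 111-
Minterm coverage:
  m0 ⊆ -000,0-00,00-0
  m2 ⊆ 00-0,001-
  m3 ⊆ -011,001-
  m4 ⊆ 0-00 [E]
  m8 ⊆ -000,100-
  m9 ⊆ 1--1,100-
  m11 ⊆ -011,1--1
  m14 ⊆ 111- [E]
  m15 ⊆ 1--1,111-
E = {0-00, 111-}
Petrick residual → -000, 001-, 1--1
Cover = b'c'd' + a'c'd' + a'b'c + ad + abc  |cover|=5

5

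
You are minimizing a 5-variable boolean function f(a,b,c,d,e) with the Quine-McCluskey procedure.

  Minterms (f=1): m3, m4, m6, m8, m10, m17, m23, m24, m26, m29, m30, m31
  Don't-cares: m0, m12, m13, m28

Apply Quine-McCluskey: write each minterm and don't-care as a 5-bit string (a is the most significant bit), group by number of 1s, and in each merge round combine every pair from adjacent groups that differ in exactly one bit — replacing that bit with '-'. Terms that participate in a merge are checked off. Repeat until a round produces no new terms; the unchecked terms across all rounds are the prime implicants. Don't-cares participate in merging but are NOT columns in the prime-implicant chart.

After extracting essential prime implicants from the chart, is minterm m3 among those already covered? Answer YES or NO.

Round 0: 00000✓ 00011 00100✓ 00110✓ 01000✓ 01010✓ 01100✓ 01101✓ 10001 10111✓ 11000✓ 11010✓ 11100✓ 11101✓ 11110✓ 11111✓
Round 1: -1000✓ -1010✓ -1100✓ -1101✓ 0-000✓ 0-100✓ 00-00✓ 001-0 01-00✓ 010-0✓ 0110-✓ 1-111 11-00✓ 11-10✓ 110-0✓ 111-0✓ 111-1✓ 1110-✓ 1111-✓
Round 2: -1-00 -10-0 -110- 0--00 11--0 111--
PIs = {-1-00, -10-0, -110-, 0--00, 00011, 001-0, 1-111, 10001, 11--0, 111--}
Coverage chart:
  m3: 00011 ←essential
  m4: 0--00,001-0
  m6: 001-0 ←essential
  m8: -1-00,-10-0,0--00
  m10: -10-0 ←essential
  m17: 10001 ←essential
  m23: 1-111 ←essential
  m24: -1-00,-10-0,11--0
  m26: -10-0,11--0
  m29: -110-,111--
  m30: 11--0,111--
  m31: 1-111,111--
Essential: -10-0, 00011, 001-0, 1-111, 10001

YES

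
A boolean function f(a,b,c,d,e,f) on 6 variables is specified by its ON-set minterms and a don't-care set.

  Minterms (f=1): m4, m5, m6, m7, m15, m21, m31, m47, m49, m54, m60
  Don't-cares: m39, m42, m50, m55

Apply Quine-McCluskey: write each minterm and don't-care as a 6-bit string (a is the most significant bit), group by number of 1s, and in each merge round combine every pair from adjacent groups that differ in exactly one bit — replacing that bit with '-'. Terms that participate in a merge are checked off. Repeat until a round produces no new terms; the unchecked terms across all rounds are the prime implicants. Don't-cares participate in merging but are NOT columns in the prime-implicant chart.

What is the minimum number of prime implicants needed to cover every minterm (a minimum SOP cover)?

7

[col 0] 000100*, 000101*, 000110*, 000111*, 001111*, 010101*, 011111*, 100111*, 101010, 101111*, 110001, 110010*, 110110*, 110111*, 111100
[col 1] -00111*, -01111*, 0-0101, 0-1111, 00-111*, 0001-0*, 0001-1*, 00010-*, 00011-*, 1-0111, 10-111*, 110-10, 11011-
[col 2] -0-111, 0001--
Prime implicants: -0-111, 0-0101, 0-1111, 0001--, 1-0111, 101010, 110-10, 110001, 11011-, 111100
PI chart (minterm → PIs covering it):
  4 | 0001--  (sole → essential)
  5 | 0-0101,0001--
  6 | 0001--  (sole → essential)
  7 | -0-111,0001--
  15 | -0-111,0-1111
  21 | 0-0101  (sole → essential)
  31 | 0-1111  (sole → essential)
  47 | -0-111  (sole → essential)
  49 | 110001  (sole → essential)
  54 | 110-10,11011-
  60 | 111100  (sole → essential)
Essential prime implicants: -0-111, 0-0101, 0-1111, 0001--, 110001, 111100
Petrick residual → 110-10
Minimum SOP uses 7 PIs: b'def + a'c'de'f + a'cdef + a'b'c'd + abc'ef' + abc'd'e'f + abcde'f'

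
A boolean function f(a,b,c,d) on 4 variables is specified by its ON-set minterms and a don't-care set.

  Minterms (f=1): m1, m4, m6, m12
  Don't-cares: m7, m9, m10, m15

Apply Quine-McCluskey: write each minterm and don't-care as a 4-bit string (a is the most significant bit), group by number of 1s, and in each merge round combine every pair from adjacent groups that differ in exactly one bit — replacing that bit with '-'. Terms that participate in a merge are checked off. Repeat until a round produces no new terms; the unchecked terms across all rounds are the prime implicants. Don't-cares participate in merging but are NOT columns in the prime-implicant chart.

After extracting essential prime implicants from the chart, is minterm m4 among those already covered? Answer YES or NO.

YES

Round 0: 0001✓ 0100✓ 0110✓ 0111✓ 1001✓ 1010 1100✓ 1111✓
Round 1: -001 -100 -111 01-0 011-
PIs = {-001, -100, -111, 01-0, 011-, 1010}
Coverage chart:
  m1: -001 ←essential
  m4: -100,01-0
  m6: 01-0,011-
  m12: -100 ←essential
Essential: -001, -100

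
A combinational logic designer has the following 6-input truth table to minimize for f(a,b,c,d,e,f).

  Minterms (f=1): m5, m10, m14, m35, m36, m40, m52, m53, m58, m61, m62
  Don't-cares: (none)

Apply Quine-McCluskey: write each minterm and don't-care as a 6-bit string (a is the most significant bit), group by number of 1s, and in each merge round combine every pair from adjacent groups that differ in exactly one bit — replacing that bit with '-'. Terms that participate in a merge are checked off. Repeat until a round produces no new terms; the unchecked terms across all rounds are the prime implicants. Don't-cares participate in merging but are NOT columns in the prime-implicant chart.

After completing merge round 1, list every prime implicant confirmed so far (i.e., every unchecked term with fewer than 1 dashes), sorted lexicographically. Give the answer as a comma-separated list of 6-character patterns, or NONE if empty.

000101, 100011, 101000

Round 0: 000101 001010✓ 001110✓ 100011 100100✓ 101000 110100✓ 110101✓ 111010✓ 111101✓ 111110✓
Round 1: 001-10 1-0100 11-101 11010- 111-10
PIs = {000101, 001-10, 1-0100, 100011, 101000, 11-101, 11010-, 111-10}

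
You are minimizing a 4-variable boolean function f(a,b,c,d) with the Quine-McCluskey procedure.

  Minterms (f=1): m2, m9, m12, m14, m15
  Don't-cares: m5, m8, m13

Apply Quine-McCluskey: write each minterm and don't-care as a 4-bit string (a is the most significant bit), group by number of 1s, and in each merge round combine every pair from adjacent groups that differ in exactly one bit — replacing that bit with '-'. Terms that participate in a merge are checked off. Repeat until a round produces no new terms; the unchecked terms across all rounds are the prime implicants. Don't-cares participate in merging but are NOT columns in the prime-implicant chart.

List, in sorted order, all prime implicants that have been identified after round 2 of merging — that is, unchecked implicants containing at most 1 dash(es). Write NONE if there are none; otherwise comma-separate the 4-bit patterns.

[col 0] 0010, 0101*, 1000*, 1001*, 1100*, 1101*, 1110*, 1111*
[col 1] -101, 1-00*, 1-01*, 100-*, 11-0*, 11-1*, 110-*, 111-*
[col 2] 1-0-, 11--
Prime implicants: -101, 0010, 1-0-, 11--

-101, 0010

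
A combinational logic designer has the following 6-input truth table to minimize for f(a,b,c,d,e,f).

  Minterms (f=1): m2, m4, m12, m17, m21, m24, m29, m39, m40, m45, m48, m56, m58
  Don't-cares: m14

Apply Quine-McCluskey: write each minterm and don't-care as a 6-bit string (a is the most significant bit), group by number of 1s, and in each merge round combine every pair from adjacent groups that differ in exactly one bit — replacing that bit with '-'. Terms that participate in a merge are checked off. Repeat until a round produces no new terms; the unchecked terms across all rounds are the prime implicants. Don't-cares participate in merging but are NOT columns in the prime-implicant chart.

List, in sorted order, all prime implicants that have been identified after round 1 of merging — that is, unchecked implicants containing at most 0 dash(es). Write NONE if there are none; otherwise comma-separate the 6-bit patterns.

[col 0] 000010, 000100*, 001100*, 001110*, 010001*, 010101*, 011000*, 011101*, 100111, 101000*, 101101, 110000*, 111000*, 111010*
[col 1] -11000, 00-100, 0011-0, 01-101, 010-01, 1-1000, 11-000, 1110-0
Prime implicants: -11000, 00-100, 000010, 0011-0, 01-101, 010-01, 1-1000, 100111, 101101, 11-000, 1110-0

000010, 100111, 101101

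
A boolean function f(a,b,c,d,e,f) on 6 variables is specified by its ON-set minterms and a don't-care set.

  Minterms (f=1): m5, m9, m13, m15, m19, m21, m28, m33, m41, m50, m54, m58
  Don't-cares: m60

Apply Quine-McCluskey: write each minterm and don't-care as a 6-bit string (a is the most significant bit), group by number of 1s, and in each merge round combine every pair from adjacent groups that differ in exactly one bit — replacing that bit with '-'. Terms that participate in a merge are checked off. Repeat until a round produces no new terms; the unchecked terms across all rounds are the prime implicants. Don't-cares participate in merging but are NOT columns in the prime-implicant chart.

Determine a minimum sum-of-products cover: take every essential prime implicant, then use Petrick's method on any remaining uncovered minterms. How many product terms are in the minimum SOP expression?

8

size-2^0 implicants → 000101(✓)  001001(✓)  001101(✓)  001111(✓)  010011  010101(✓)  011100(✓)  100001(✓)  101001(✓)  110010(✓)  110110(✓)  111010(✓)  111100(✓)
size-2^1 implicants → -01001  -11100  0-0101  00-101  001-01  0011-1  10-001  11-010  110-10
Unchecked terms (primes): -01001, -11100, 0-0101, 00-101, 001-01, 0011-1, 010011, 10-001, 11-010, 110-10
Minterm coverage:
  m5 ⊆ 0-0101,00-101
  m9 ⊆ -01001,001-01
  m13 ⊆ 00-101,001-01,0011-1
  m15 ⊆ 0011-1 [E]
  m19 ⊆ 010011 [E]
  m21 ⊆ 0-0101 [E]
  m28 ⊆ -11100 [E]
  m33 ⊆ 10-001 [E]
  m41 ⊆ -01001,10-001
  m50 ⊆ 11-010,110-10
  m54 ⊆ 110-10 [E]
  m58 ⊆ 11-010 [E]
E = {-11100, 0-0101, 0011-1, 010011, 10-001, 11-010, 110-10}
Petrick residual → -01001
Cover = b'cd'e'f + bcde'f' + a'c'de'f + a'b'cdf + a'bc'd'ef + ab'd'e'f + abd'ef' + abc'ef'  |cover|=8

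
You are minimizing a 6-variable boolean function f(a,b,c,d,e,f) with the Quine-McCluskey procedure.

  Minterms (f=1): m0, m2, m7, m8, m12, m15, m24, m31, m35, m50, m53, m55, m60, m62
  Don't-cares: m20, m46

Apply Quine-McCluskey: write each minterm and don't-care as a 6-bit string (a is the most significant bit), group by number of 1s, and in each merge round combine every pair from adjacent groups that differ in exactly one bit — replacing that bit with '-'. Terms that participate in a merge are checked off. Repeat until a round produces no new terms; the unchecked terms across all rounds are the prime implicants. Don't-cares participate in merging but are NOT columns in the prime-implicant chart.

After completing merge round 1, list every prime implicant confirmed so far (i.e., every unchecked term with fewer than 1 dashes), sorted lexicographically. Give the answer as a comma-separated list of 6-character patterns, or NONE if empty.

[col 0] 000000*, 000010*, 000111*, 001000*, 001100*, 001111*, 010100, 011000*, 011111*, 100011, 101110*, 110010, 110101*, 110111*, 111100*, 111110*
[col 1] 0-1000, 0-1111, 00-000, 00-111, 0000-0, 001-00, 1-1110, 1101-1, 1111-0
Prime implicants: 0-1000, 0-1111, 00-000, 00-111, 0000-0, 001-00, 010100, 1-1110, 100011, 110010, 1101-1, 1111-0

010100, 100011, 110010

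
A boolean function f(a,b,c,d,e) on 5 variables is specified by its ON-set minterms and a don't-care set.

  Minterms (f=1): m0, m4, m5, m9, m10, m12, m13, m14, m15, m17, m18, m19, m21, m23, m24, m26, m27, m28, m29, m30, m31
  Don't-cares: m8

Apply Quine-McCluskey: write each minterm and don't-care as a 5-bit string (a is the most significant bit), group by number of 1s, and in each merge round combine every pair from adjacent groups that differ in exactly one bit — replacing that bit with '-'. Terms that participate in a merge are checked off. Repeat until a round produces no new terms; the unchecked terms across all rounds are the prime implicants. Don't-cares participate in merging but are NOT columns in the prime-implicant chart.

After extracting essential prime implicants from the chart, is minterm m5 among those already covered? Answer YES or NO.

NO

[col 0] 00000*, 00100*, 00101*, 01000*, 01001*, 01010*, 01100*, 01101*, 01110*, 01111*, 10001*, 10010*, 10011*, 10101*, 10111*, 11000*, 11010*, 11011*, 11100*, 11101*, 11110*, 11111*
[col 1] -0101*, -1000*, -1010*, -1100*, -1101*, -1110*, -1111*, 0-000*, 0-100*, 0-101*, 00-00*, 0010-*, 01-00*, 01-01*, 01-10*, 010-0*, 0100-*, 011-0*, 011-1*, 0110-*, 0111-*, 1-010*, 1-011*, 1-101*, 1-111*, 10-01*, 10-11*, 100-1*, 1001-*, 101-1*, 11-00*, 11-10*, 11-11*, 110-0*, 1101-*, 111-0*, 111-1*, 1110-*, 1111-*
[col 2] --101, -1-00*, -1-10*, -10-0*, -11-0*, -11-1*, -110-*, -111-*, 0--00, 0-10-, 01--0*, 01-0-, 011--*, 1--11, 1-01-, 1-1-1, 10--1, 11--0*, 11-1-, 111--*
[col 3] -1--0, -11--
Prime implicants: --101, -1--0, -11--, 0--00, 0-10-, 01-0-, 1--11, 1-01-, 1-1-1, 10--1, 11-1-
PI chart (minterm → PIs covering it):
  0 | 0--00  (sole → essential)
  4 | 0--00,0-10-
  5 | --101,0-10-
  9 | 01-0-  (sole → essential)
  10 | -1--0  (sole → essential)
  12 | -1--0,-11--,0--00,0-10-,01-0-
  13 | --101,-11--,0-10-,01-0-
  14 | -1--0,-11--
  15 | -11--  (sole → essential)
  17 | 10--1  (sole → essential)
  18 | 1-01-  (sole → essential)
  19 | 1--11,1-01-,10--1
  21 | --101,1-1-1,10--1
  23 | 1--11,1-1-1,10--1
  24 | -1--0  (sole → essential)
  26 | -1--0,1-01-,11-1-
  27 | 1--11,1-01-,11-1-
  28 | -1--0,-11--
  29 | --101,-11--,1-1-1
  30 | -1--0,-11--,11-1-
  31 | -11--,1--11,1-1-1,11-1-
Essential prime implicants: -1--0, -11--, 0--00, 01-0-, 1-01-, 10--1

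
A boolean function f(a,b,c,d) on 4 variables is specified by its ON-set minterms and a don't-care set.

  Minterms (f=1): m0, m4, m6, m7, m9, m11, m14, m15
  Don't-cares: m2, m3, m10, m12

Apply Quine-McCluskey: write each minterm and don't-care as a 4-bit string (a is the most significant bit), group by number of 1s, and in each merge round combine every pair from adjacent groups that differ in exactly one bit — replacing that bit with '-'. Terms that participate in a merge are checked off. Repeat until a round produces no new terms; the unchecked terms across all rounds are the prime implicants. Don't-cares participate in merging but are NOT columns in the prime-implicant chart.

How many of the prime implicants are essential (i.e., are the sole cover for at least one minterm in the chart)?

3

[col 0] 0000*, 0010*, 0011*, 0100*, 0110*, 0111*, 1001*, 1010*, 1011*, 1100*, 1110*, 1111*
[col 1] -010*, -011*, -100*, -110*, -111*, 0-00*, 0-10*, 0-11*, 00-0*, 001-*, 01-0*, 011-*, 1-10*, 1-11*, 10-1, 101-*, 11-0*, 111-*
[col 2] --10*, --11*, -01-*, -1-0, -11-*, 0--0, 0-1-*, 1-1-*
[col 3] --1-
Prime implicants: --1-, -1-0, 0--0, 10-1
PI chart (minterm → PIs covering it):
  0 | 0--0  (sole → essential)
  4 | -1-0,0--0
  6 | --1-,-1-0,0--0
  7 | --1-  (sole → essential)
  9 | 10-1  (sole → essential)
  11 | --1-,10-1
  14 | --1-,-1-0
  15 | --1-  (sole → essential)
Essential prime implicants: --1-, 0--0, 10-1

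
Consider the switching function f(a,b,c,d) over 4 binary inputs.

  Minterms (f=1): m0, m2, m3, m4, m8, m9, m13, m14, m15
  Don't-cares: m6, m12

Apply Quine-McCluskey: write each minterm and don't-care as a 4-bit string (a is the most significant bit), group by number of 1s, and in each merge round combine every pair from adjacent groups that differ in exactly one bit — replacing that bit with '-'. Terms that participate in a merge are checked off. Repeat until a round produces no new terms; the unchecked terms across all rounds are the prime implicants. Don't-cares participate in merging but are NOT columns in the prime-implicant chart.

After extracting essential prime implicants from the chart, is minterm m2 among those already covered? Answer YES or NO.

YES

Round 0: 0000✓ 0010✓ 0011✓ 0100✓ 0110✓ 1000✓ 1001✓ 1100✓ 1101✓ 1110✓ 1111✓
Round 1: -000✓ -100✓ -110✓ 0-00✓ 0-10✓ 00-0✓ 001- 01-0✓ 1-00✓ 1-01✓ 100-✓ 11-0✓ 11-1✓ 110-✓ 111-✓
Round 2: --00 -1-0 0--0 1-0- 11--
PIs = {--00, -1-0, 0--0, 001-, 1-0-, 11--}
Coverage chart:
  m0: --00,0--0
  m2: 0--0,001-
  m3: 001- ←essential
  m4: --00,-1-0,0--0
  m8: --00,1-0-
  m9: 1-0- ←essential
  m13: 1-0-,11--
  m14: -1-0,11--
  m15: 11-- ←essential
Essential: 001-, 1-0-, 11--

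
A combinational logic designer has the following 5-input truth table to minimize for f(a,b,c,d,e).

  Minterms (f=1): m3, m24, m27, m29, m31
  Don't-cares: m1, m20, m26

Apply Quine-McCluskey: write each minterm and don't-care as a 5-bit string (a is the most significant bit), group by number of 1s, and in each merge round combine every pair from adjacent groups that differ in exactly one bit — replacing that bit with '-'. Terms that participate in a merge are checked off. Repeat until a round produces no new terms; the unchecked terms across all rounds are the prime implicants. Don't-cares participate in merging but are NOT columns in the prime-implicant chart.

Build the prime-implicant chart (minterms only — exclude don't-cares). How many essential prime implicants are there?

size-2^0 implicants → 00001(✓)  00011(✓)  10100  11000(✓)  11010(✓)  11011(✓)  11101(✓)  11111(✓)
size-2^1 implicants → 000-1  11-11  110-0  1101-  111-1
Unchecked terms (primes): 000-1, 10100, 11-11, 110-0, 1101-, 111-1
Minterm coverage:
  m3 ⊆ 000-1 [E]
  m24 ⊆ 110-0 [E]
  m27 ⊆ 11-11,1101-
  m29 ⊆ 111-1 [E]
  m31 ⊆ 11-11,111-1
E = {000-1, 110-0, 111-1}

3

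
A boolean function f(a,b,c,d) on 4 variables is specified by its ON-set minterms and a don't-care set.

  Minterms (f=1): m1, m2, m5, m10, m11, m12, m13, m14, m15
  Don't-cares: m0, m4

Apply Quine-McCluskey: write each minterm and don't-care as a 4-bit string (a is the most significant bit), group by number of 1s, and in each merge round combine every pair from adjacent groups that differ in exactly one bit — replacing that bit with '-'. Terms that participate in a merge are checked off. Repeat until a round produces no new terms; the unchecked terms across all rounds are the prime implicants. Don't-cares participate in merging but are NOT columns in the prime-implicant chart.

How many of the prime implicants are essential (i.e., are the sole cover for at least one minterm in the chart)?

2

[col 0] 0000*, 0001*, 0010*, 0100*, 0101*, 1010*, 1011*, 1100*, 1101*, 1110*, 1111*
[col 1] -010, -100*, -101*, 0-00*, 0-01*, 00-0, 000-*, 010-*, 1-10*, 1-11*, 101-*, 11-0*, 11-1*, 110-*, 111-*
[col 2] -10-, 0-0-, 1-1-, 11--
Prime implicants: -010, -10-, 0-0-, 00-0, 1-1-, 11--
PI chart (minterm → PIs covering it):
  1 | 0-0-  (sole → essential)
  2 | -010,00-0
  5 | -10-,0-0-
  10 | -010,1-1-
  11 | 1-1-  (sole → essential)
  12 | -10-,11--
  13 | -10-,11--
  14 | 1-1-,11--
  15 | 1-1-,11--
Essential prime implicants: 0-0-, 1-1-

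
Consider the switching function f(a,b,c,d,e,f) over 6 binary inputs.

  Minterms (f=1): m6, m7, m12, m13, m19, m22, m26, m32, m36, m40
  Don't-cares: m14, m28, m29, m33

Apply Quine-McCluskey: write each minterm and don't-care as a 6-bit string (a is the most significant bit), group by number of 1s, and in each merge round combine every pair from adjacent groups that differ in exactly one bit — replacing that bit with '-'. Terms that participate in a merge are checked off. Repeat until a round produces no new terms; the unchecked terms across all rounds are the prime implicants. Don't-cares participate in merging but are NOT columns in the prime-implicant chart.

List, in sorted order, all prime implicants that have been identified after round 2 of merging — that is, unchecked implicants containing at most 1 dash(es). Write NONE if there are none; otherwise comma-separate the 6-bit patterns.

0-0110, 00-110, 00011-, 0011-0, 010011, 011010, 10-000, 100-00, 10000-

[col 0] 000110*, 000111*, 001100*, 001101*, 001110*, 010011, 010110*, 011010, 011100*, 011101*, 100000*, 100001*, 100100*, 101000*
[col 1] 0-0110, 0-1100*, 0-1101*, 00-110, 00011-, 0011-0, 00110-*, 01110-*, 10-000, 100-00, 10000-
[col 2] 0-110-
Prime implicants: 0-0110, 0-110-, 00-110, 00011-, 0011-0, 010011, 011010, 10-000, 100-00, 10000-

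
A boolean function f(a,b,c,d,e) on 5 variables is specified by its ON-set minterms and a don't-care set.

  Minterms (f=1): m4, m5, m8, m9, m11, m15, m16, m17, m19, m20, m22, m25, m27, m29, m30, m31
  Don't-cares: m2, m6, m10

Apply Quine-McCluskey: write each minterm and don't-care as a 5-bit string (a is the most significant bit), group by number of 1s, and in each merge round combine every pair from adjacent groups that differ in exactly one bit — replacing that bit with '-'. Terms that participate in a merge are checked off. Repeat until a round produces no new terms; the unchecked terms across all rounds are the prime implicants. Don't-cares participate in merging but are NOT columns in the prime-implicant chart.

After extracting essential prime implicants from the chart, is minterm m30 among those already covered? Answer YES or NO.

size-2^0 implicants → 00010(✓)  00100(✓)  00101(✓)  00110(✓)  01000(✓)  01001(✓)  01010(✓)  01011(✓)  01111(✓)  10000(✓)  10001(✓)  10011(✓)  10100(✓)  10110(✓)  11001(✓)  11011(✓)  11101(✓)  11110(✓)  11111(✓)
size-2^1 implicants → -0100(✓)  -0110(✓)  -1001(✓)  -1011(✓)  -1111(✓)  0-010  00-10  001-0(✓)  0010-  01-11(✓)  010-0(✓)  010-1(✓)  0100-(✓)  0101-(✓)  1-001(✓)  1-011(✓)  1-110  10-00  100-1(✓)  1000-  101-0(✓)  11-01(✓)  11-11(✓)  110-1(✓)  111-1(✓)  1111-
size-2^2 implicants → -01-0  -1-11  -10-1  010--  1-0-1  11--1
Unchecked terms (primes): -01-0, -1-11, -10-1, 0-010, 00-10, 0010-, 010--, 1-0-1, 1-110, 10-00, 1000-, 11--1, 1111-
Minterm coverage:
  m4 ⊆ -01-0,0010-
  m5 ⊆ 0010- [E]
  m8 ⊆ 010-- [E]
  m9 ⊆ -10-1,010--
  m11 ⊆ -1-11,-10-1,010--
  m15 ⊆ -1-11 [E]
  m16 ⊆ 10-00,1000-
  m17 ⊆ 1-0-1,1000-
  m19 ⊆ 1-0-1 [E]
  m20 ⊆ -01-0,10-00
  m22 ⊆ -01-0,1-110
  m25 ⊆ -10-1,1-0-1,11--1
  m27 ⊆ -1-11,-10-1,1-0-1,11--1
  m29 ⊆ 11--1 [E]
  m30 ⊆ 1-110,1111-
  m31 ⊆ -1-11,11--1,1111-
E = {-1-11, 0010-, 010--, 1-0-1, 11--1}

NO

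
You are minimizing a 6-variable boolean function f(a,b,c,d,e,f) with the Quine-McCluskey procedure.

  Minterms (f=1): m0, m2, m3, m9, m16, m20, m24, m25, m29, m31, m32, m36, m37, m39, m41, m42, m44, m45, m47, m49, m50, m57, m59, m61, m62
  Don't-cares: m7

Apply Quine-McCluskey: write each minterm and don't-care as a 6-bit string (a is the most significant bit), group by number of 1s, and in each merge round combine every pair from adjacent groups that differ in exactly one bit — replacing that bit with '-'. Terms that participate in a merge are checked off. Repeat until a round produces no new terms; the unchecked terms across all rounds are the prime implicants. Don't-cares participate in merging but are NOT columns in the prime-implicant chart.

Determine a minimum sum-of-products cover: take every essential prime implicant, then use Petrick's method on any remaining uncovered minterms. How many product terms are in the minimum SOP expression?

14

[col 0] 000000*, 000010*, 000011*, 000111*, 001001*, 010000*, 010100*, 011000*, 011001*, 011101*, 011111*, 100000*, 100100*, 100101*, 100111*, 101001*, 101010, 101100*, 101101*, 101111*, 110001*, 110010, 111001*, 111011*, 111101*, 111110
[col 1] -00000, -00111, -01001*, -11001*, -11101*, 0-0000, 0-1001*, 000-11, 0000-0, 00001-, 01-000, 010-00, 011-01*, 01100-, 0111-1, 1-1001*, 1-1101*, 10-100*, 10-101*, 10-111*, 100-00, 1001-1*, 10010-*, 101-01*, 1011-1*, 10110-*, 11-001, 111-01*, 1110-1
[col 2] --1001, -11-01, 1-1-01, 10-1-1, 10-10-
Prime implicants: --1001, -00000, -00111, -11-01, 0-0000, 000-11, 0000-0, 00001-, 01-000, 010-00, 01100-, 0111-1, 1-1-01, 10-1-1, 10-10-, 100-00, 101010, 11-001, 110010, 1110-1, 111110
PI chart (minterm → PIs covering it):
  0 | -00000,0-0000,0000-0
  2 | 0000-0,00001-
  3 | 000-11,00001-
  9 | --1001  (sole → essential)
  16 | 0-0000,01-000,010-00
  20 | 010-00  (sole → essential)
  24 | 01-000,01100-
  25 | --1001,-11-01,01100-
  29 | -11-01,0111-1
  31 | 0111-1  (sole → essential)
  32 | -00000,100-00
  36 | 10-10-,100-00
  37 | 10-1-1,10-10-
  39 | -00111,10-1-1
  41 | --1001,1-1-01
  42 | 101010  (sole → essential)
  44 | 10-10-  (sole → essential)
  45 | 1-1-01,10-1-1,10-10-
  47 | 10-1-1  (sole → essential)
  49 | 11-001  (sole → essential)
  50 | 110010  (sole → essential)
  57 | --1001,-11-01,1-1-01,11-001,1110-1
  59 | 1110-1  (sole → essential)
  61 | -11-01,1-1-01
  62 | 111110  (sole → essential)
Essential prime implicants: --1001, 010-00, 0111-1, 10-1-1, 10-10-, 101010, 11-001, 110010, 1110-1, 111110
Petrick residual → -00000, -11-01, 00001-, 01-000
Minimum SOP uses 14 PIs: cd'e'f + b'c'd'e'f' + bce'f + a'b'c'd'e + a'bd'e'f' + a'bc'e'f' + a'bcdf + ab'df + ab'de' + ab'cd'ef' + abd'e'f + abc'd'ef' + abcd'f + abcdef'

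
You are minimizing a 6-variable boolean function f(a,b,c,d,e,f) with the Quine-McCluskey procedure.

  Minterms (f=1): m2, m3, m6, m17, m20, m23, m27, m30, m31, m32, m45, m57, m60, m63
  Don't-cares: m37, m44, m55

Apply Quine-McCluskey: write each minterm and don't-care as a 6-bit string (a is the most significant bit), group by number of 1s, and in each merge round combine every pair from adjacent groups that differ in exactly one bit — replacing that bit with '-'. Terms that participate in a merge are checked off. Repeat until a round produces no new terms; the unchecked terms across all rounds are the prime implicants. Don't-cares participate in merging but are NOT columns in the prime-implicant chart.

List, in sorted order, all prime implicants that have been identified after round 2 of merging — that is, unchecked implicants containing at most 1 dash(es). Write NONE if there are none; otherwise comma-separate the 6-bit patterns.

size-2^0 implicants → 000010(✓)  000011(✓)  000110(✓)  010001  010100  010111(✓)  011011(✓)  011110(✓)  011111(✓)  100000  100101(✓)  101100(✓)  101101(✓)  110111(✓)  111001  111100(✓)  111111(✓)
size-2^1 implicants → -10111(✓)  -11111(✓)  000-10  00001-  01-111(✓)  011-11  01111-  1-1100  10-101  10110-  11-111(✓)
size-2^2 implicants → -1-111
Unchecked terms (primes): -1-111, 000-10, 00001-, 010001, 010100, 011-11, 01111-, 1-1100, 10-101, 100000, 10110-, 111001

000-10, 00001-, 010001, 010100, 011-11, 01111-, 1-1100, 10-101, 100000, 10110-, 111001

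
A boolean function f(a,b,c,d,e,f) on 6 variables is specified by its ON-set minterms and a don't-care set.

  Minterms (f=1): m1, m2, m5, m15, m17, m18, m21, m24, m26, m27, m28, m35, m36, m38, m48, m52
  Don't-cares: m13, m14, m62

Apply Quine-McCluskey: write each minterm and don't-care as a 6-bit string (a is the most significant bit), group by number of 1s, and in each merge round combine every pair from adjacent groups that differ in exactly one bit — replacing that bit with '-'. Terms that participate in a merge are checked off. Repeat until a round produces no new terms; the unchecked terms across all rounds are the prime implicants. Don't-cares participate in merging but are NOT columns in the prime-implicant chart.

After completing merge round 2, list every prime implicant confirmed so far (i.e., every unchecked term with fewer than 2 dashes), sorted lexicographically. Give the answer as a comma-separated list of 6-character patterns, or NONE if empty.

0-0010, 00-101, 0011-1, 00111-, 01-010, 011-00, 0110-0, 01101-, 1-0100, 100011, 1001-0, 110-00, 111110

[col 0] 000001*, 000010*, 000101*, 001101*, 001110*, 001111*, 010001*, 010010*, 010101*, 011000*, 011010*, 011011*, 011100*, 100011, 100100*, 100110*, 110000*, 110100*, 111110
[col 1] 0-0001*, 0-0010, 0-0101*, 00-101, 000-01*, 0011-1, 00111-, 01-010, 010-01*, 011-00, 0110-0, 01101-, 1-0100, 1001-0, 110-00
[col 2] 0-0-01
Prime implicants: 0-0-01, 0-0010, 00-101, 0011-1, 00111-, 01-010, 011-00, 0110-0, 01101-, 1-0100, 100011, 1001-0, 110-00, 111110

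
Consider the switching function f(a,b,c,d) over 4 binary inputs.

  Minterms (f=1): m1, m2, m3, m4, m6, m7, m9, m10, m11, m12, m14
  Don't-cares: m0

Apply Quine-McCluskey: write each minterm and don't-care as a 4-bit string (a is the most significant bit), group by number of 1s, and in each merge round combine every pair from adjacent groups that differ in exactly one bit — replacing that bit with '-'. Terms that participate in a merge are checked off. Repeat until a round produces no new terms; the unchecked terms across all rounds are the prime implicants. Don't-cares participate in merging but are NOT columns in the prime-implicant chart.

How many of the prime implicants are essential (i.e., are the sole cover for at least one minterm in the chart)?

size-2^0 implicants → 0000(✓)  0001(✓)  0010(✓)  0011(✓)  0100(✓)  0110(✓)  0111(✓)  1001(✓)  1010(✓)  1011(✓)  1100(✓)  1110(✓)
size-2^1 implicants → -001(✓)  -010(✓)  -011(✓)  -100(✓)  -110(✓)  0-00(✓)  0-10(✓)  0-11(✓)  00-0(✓)  00-1(✓)  000-(✓)  001-(✓)  01-0(✓)  011-(✓)  1-10(✓)  10-1(✓)  101-(✓)  11-0(✓)
size-2^2 implicants → --10  -0-1  -01-  -1-0  0--0  0-1-  00--
Unchecked terms (primes): --10, -0-1, -01-, -1-0, 0--0, 0-1-, 00--
Minterm coverage:
  m1 ⊆ -0-1,00--
  m2 ⊆ --10,-01-,0--0,0-1-,00--
  m3 ⊆ -0-1,-01-,0-1-,00--
  m4 ⊆ -1-0,0--0
  m6 ⊆ --10,-1-0,0--0,0-1-
  m7 ⊆ 0-1- [E]
  m9 ⊆ -0-1 [E]
  m10 ⊆ --10,-01-
  m11 ⊆ -0-1,-01-
  m12 ⊆ -1-0 [E]
  m14 ⊆ --10,-1-0
E = {-0-1, -1-0, 0-1-}

3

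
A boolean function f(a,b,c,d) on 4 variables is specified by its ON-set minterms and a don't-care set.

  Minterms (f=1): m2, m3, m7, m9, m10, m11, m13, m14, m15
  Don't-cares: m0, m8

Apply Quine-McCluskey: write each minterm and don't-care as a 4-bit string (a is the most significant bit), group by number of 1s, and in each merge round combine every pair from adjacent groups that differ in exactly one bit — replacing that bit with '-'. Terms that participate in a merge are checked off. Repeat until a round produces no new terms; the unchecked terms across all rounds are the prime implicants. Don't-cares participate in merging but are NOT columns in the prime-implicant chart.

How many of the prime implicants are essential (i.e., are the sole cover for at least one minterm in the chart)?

3

size-2^0 implicants → 0000(✓)  0010(✓)  0011(✓)  0111(✓)  1000(✓)  1001(✓)  1010(✓)  1011(✓)  1101(✓)  1110(✓)  1111(✓)
size-2^1 implicants → -000(✓)  -010(✓)  -011(✓)  -111(✓)  0-11(✓)  00-0(✓)  001-(✓)  1-01(✓)  1-10(✓)  1-11(✓)  10-0(✓)  10-1(✓)  100-(✓)  101-(✓)  11-1(✓)  111-(✓)
size-2^2 implicants → --11  -0-0  -01-  1--1  1-1-  10--
Unchecked terms (primes): --11, -0-0, -01-, 1--1, 1-1-, 10--
Minterm coverage:
  m2 ⊆ -0-0,-01-
  m3 ⊆ --11,-01-
  m7 ⊆ --11 [E]
  m9 ⊆ 1--1,10--
  m10 ⊆ -0-0,-01-,1-1-,10--
  m11 ⊆ --11,-01-,1--1,1-1-,10--
  m13 ⊆ 1--1 [E]
  m14 ⊆ 1-1- [E]
  m15 ⊆ --11,1--1,1-1-
E = {--11, 1--1, 1-1-}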